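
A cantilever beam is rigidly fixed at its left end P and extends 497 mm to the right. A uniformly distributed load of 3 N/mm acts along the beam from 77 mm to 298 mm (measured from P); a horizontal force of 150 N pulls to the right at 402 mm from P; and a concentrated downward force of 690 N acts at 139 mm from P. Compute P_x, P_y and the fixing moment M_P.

Resultant of the distributed load: 3 × 221 = 663 N at 187.5 mm from P.
ΣF_x = 0: P_x + 150 = 0 → P_x = -150.0 N.
ΣF_y = 0: P_y − 3·221 − 690 = 0 → P_y = 1353 N.
ΣM about P: M_P − (3·221)·187.5 − 690·139 = 0 → M_P = 220200 N·mm.

P_x = -150.0 N, P_y = 1353 N, M_P = 220200 N·mm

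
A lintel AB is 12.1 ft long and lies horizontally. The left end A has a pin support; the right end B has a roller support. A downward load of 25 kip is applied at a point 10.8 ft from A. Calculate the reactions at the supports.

A_x = 0, A_y = 2.686 kip, B_y = 22.31 kip

Taking moments about A: B_y·12.1 − 25·10.8 = 0 → B_y = 270/12.1 = 22.314 ≈ 22.31 kip.
ΣF_y = 0: A_y + 22.314 − 25 = 0 → A_y = 2.686 kip.
ΣF_x = 0: no horizontal applied forces, so A_x = 0.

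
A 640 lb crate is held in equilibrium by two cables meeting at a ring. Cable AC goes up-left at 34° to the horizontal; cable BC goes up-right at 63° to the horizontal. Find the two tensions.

T_AC = 292.7 lb, T_BC = 534.6 lb

ΣF_x = 0: −T_AC·cos34° + T_BC·cos63° = 0 → T_BC = 1.82611·T_AC.
ΣF_y = 0: T_AC·sin34° + T_BC·sin63° = 640.
Substitute: T_AC·(0.559193 + 1.82611·0.891007) = 640 → T_AC = 292.736 ≈ 292.7 lb.
Then T_BC = 1.82611 × 292.736 = 534.6 lb.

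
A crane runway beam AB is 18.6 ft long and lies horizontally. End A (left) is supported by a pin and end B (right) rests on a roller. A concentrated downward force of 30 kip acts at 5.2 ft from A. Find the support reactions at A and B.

A_x = 0, A_y = 21.61 kip, B_y = 8.387 kip

Taking moments about A: B_y·18.6 − 30·5.2 = 0 → B_y = 156/18.6 = 8.3871 ≈ 8.387 kip.
ΣF_y = 0: A_y + 8.3871 − 30 = 0 → A_y = 21.61 kip.
ΣF_x = 0: no horizontal applied forces, so A_x = 0.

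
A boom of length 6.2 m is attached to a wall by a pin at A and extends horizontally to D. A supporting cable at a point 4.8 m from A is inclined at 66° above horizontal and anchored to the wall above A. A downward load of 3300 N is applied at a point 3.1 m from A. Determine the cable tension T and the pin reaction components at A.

ΣM about A: T·sin66°·4.8 − 3300·3.1 = 0 → T = 10230/(4.8·0.913545) = 2332.94 ≈ 2333 N.
ΣF_x = 0: A_x − T·cos66° = 0 → A_x = 2332.94 × 0.406737 = 948.9 N.
ΣF_y = 0: A_y + T·sin66° − 3300 = 0 → A_y = 3300 − 2332.94 × 0.913545 = 1169 N.

T = 2333 N, A_x = 948.9 N, A_y = 1169 N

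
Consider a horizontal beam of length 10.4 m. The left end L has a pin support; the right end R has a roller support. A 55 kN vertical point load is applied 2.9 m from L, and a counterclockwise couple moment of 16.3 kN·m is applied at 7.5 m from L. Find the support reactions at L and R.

L_x = 0, L_y = 41.23 kN, R_y = 13.77 kN

Taking moments about L: R_y·10.4 − 55·2.9 + 16.3 = 0 → R_y = 143.2/10.4 = 13.7692 ≈ 13.77 kN.
ΣF_y = 0: L_y + 13.7692 − 55 = 0 → L_y = 41.23 kN.
ΣF_x = 0: no horizontal applied forces, so L_x = 0.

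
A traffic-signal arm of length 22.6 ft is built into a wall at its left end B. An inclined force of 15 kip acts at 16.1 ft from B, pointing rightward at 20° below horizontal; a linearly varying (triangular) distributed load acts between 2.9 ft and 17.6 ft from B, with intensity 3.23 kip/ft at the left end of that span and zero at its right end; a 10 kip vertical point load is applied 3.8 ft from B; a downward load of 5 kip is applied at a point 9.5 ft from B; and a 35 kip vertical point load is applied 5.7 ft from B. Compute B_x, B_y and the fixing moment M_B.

Resultant of the triangular load: ½ × 3.23 × 14.7 = 23.7405 kip, acting at 7.8 ft from B (one-third of the span from the peak).
ΣF_x = 0: B_x + 15·cos20° = 0 → B_x = -14.10 kip.
ΣF_y = 0: B_y − 15·sin20° − ½·3.23·14.7 − 10 − 5 − 35 = 0 → B_y = 78.87 kip.
ΣM about B: M_B − 15·sin20°·16.1 − (½·3.23·14.7)·7.8 − 10·3.8 − 5·9.5 − 35·5.7 = 0 → M_B = 552.8 kip·ft.

B_x = -14.10 kip, B_y = 78.87 kip, M_B = 552.8 kip·ft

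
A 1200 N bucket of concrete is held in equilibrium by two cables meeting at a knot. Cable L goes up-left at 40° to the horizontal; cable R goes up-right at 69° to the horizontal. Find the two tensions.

ΣF_x = 0: −T_L·cos40° + T_R·cos69° = 0 → T_R = 2.13759·T_L.
ΣF_y = 0: T_L·sin40° + T_R·sin69° = 1200.
Substitute: T_L·(0.642788 + 2.13759·0.93358) = 1200 → T_L = 454.821 ≈ 454.8 N.
Then T_R = 2.13759 × 454.821 = 972.2 N.

T_L = 454.8 N, T_R = 972.2 N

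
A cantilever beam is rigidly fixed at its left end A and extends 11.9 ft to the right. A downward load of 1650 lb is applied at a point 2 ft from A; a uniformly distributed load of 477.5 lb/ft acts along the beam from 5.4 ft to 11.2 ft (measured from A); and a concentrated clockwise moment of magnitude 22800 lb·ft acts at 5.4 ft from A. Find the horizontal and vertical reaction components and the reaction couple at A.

A_x = 0, A_y = 4420 lb, M_A = 49090 lb·ft

Resultant of the distributed load: 477.5 × 5.8 = 2769.5 lb at 8.3 ft from A.
ΣF_x = 0: A_x = 0.
ΣF_y = 0: A_y − 1650 − 477.5·5.8 = 0 → A_y = 4420 lb.
ΣM about A: M_A − 1650·2 − (477.5·5.8)·8.3 − 22800 = 0 → M_A = 49090 lb·ft.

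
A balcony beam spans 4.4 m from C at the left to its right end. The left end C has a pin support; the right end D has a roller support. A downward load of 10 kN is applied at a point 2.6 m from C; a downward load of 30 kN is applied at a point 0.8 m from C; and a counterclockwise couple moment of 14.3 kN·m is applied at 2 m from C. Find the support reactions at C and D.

C_x = 0, C_y = 31.89 kN, D_y = 8.114 kN

ΣM about C: D_y·4.4 − 10·2.6 − 30·0.8 + 14.3 = 0 → D_y = 35.7/4.4 = 8.11364 ≈ 8.114 kN.
ΣF_y = 0: C_y + 8.11364 − 10 − 30 = 0 → C_y = 31.89 kN.
ΣF_x = 0: no horizontal applied forces, so C_x = 0.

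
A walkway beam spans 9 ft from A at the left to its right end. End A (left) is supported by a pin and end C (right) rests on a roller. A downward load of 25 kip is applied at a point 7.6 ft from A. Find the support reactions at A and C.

Taking moments about A: C_y·9 − 25·7.6 = 0 → C_y = 190/9 = 21.1111 ≈ 21.11 kip.
ΣF_y = 0: A_y + 21.1111 − 25 = 0 → A_y = 3.889 kip.
ΣF_x = 0: no horizontal applied forces, so A_x = 0.

A_x = 0, A_y = 3.889 kip, C_y = 21.11 kip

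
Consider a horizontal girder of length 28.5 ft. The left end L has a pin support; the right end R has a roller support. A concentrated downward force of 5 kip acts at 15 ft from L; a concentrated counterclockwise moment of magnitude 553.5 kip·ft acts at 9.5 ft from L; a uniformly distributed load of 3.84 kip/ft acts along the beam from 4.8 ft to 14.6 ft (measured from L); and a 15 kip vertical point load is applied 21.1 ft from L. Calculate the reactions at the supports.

L_x = 0, L_y = 50.51 kip, R_y = 7.124 kip

Resultant of the distributed load: 3.84 × 9.8 = 37.632 kip at 9.7 ft from L.
ΣM about L: R_y·28.5 − 5·15 + 553.5 − (3.84·9.8)·9.7 − 15·21.1 = 0 → R_y = 203.0304/28.5 = 7.12387 ≈ 7.124 kip.
ΣF_y = 0: L_y + 7.12387 − 5 − 3.84·9.8 − 15 = 0 → L_y = 50.51 kip.
ΣF_x = 0: no horizontal applied forces, so L_x = 0.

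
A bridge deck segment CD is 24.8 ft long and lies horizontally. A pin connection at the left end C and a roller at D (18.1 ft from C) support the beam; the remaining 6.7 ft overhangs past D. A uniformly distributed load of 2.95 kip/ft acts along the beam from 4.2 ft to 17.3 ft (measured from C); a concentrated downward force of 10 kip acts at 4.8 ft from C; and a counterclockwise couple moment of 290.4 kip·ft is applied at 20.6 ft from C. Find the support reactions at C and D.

C_x = 0, C_y = 39.09 kip, D_y = 9.560 kip

Resultant of the distributed load: 2.95 × 13.1 = 38.645 kip at 10.75 ft from C.
Moments about C: D_y·18.1 − (2.95·13.1)·10.75 − 10·4.8 + 290.4 = 0 → D_y = 173.03375/18.1 = 9.55988 ≈ 9.560 kip.
ΣF_y = 0: C_y + 9.55988 − 2.95·13.1 − 10 = 0 → C_y = 39.09 kip.
ΣF_x = 0: no horizontal applied forces, so C_x = 0.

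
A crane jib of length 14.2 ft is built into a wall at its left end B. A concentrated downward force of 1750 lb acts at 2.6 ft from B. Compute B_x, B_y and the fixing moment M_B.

ΣF_x = 0: B_x = 0.
ΣF_y = 0: B_y − 1750 = 0 → B_y = 1750 lb.
ΣM about B: M_B − 1750·2.6 = 0 → M_B = 4550 lb·ft.

B_x = 0, B_y = 1750 lb, M_B = 4550 lb·ft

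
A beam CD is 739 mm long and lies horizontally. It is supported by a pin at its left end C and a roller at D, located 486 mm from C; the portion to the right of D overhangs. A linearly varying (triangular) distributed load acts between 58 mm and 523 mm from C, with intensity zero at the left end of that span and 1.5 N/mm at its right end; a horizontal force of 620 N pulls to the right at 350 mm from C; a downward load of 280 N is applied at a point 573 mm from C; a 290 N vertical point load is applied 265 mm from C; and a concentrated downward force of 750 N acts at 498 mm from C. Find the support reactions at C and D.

C_x = -620.0 N, C_y = 147.9 N, D_y = 1521 N

Resultant of the triangular load: ½ × 1.5 × 465 = 348.75 N, acting at 368 mm from C (one-third of the span from the peak).
Taking moments about C: D_y·486 − (½·1.5·465)·368 − 280·573 − 290·265 − 750·498 = 0 → D_y = 739130/486 = 1520.84 ≈ 1521 N.
ΣF_y = 0: C_y + 1520.84 − ½·1.5·465 − 280 − 290 − 750 = 0 → C_y = 147.9 N.
ΣF_x = 0: C_x + 620 = 0 → C_x = -620.0 N.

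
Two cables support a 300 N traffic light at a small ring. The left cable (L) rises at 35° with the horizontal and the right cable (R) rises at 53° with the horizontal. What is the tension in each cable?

T_L = 180.7 N, T_R = 245.9 N

ΣF_x = 0: −T_L·cos35° + T_R·cos53° = 0 → T_R = 1.36114·T_L.
ΣF_y = 0: T_L·sin35° + T_R·sin53° = 300.
Substitute: T_L·(0.573576 + 1.36114·0.798636) = 300 → T_L = 180.654 ≈ 180.7 N.
Then T_R = 1.36114 × 180.654 = 245.9 N.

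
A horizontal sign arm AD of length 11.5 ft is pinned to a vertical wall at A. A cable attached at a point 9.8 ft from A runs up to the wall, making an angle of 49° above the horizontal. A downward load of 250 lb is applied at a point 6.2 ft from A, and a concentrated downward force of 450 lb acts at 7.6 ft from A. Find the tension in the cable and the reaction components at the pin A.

T = 672.0 lb, A_x = 440.9 lb, A_y = 192.9 lb

ΣM about A: T·sin49°·9.8 − 250·6.2 − 450·7.6 = 0 → T = 4970/(9.8·0.75471) = 671.971 ≈ 672.0 lb.
ΣF_x = 0: A_x − T·cos49° = 0 → A_x = 671.971 × 0.656059 = 440.9 lb.
ΣF_y = 0: A_y + T·sin49° − 250 − 450 = 0 → A_y = 700 − 671.971 × 0.75471 = 192.9 lb.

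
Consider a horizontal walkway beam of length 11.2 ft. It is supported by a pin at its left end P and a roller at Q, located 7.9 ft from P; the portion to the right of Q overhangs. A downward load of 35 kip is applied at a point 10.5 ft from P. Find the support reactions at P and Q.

Taking moments about P: Q_y·7.9 − 35·10.5 = 0 → Q_y = 367.5/7.9 = 46.519 ≈ 46.52 kip.
ΣF_y = 0: P_y + 46.519 − 35 = 0 → P_y = -11.52 kip.
ΣF_x = 0: no horizontal applied forces, so P_x = 0.

P_x = 0, P_y = -11.52 kip, Q_y = 46.52 kip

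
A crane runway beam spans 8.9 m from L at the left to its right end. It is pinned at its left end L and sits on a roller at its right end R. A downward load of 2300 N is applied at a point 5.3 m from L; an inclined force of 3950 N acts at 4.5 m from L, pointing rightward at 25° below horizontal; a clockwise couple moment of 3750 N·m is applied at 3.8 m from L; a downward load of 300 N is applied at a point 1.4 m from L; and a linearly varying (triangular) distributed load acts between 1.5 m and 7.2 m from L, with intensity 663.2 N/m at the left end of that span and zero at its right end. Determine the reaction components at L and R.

L_x = -3580 N, L_y = 2755 N, R_y = 3404 N

Resultant of the triangular load: ½ × 663.2 × 5.7 = 1890.12 N, acting at 3.4 m from L (one-third of the span from the peak).
Taking moments about L: R_y·8.9 − 2300·5.3 − 3950·sin25°·4.5 − 3750 − 300·1.4 − (½·663.2·5.7)·3.4 = 0 → R_y = 30298.4/8.9 = 3404.31 ≈ 3404 N.
ΣF_y = 0: L_y + 3404.31 − 2300 − 3950·sin25° − 300 − ½·663.2·5.7 = 0 → L_y = 2755 N.
ΣF_x = 0: L_x + 3950·cos25° = 0 → L_x = -3580 N.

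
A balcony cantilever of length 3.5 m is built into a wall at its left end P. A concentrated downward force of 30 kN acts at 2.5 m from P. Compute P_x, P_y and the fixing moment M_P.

P_x = 0, P_y = 30.00 kN, M_P = 75.00 kN·m

ΣF_x = 0: P_x = 0.
ΣF_y = 0: P_y − 30 = 0 → P_y = 30.00 kN.
ΣM about P: M_P − 30·2.5 = 0 → M_P = 75.00 kN·m.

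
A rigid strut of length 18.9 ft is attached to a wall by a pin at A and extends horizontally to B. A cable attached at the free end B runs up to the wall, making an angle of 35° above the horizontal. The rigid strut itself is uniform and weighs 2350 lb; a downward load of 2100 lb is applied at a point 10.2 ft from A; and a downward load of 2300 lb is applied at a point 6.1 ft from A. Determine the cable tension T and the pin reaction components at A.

T = 5319 lb, A_x = 4357 lb, A_y = 3699 lb

ΣM about A: T·sin35°·18.9 − 2350·9.45 − 2100·10.2 − 2300·6.1 = 0 → T = 57657.5/(18.9·0.573576) = 5318.67 ≈ 5319 lb.
ΣF_x = 0: A_x − T·cos35° = 0 → A_x = 5318.67 × 0.819152 = 4357 lb.
ΣF_y = 0: A_y + T·sin35° − 2350 − 2100 − 2300 = 0 → A_y = 6750 − 5318.67 × 0.573576 = 3699 lb.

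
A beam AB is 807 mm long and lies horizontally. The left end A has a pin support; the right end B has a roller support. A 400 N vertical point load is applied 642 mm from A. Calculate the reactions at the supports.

ΣM about A: B_y·807 − 400·642 = 0 → B_y = 256800/807 = 318.216 ≈ 318.2 N.
ΣF_y = 0: A_y + 318.216 − 400 = 0 → A_y = 81.78 N.
ΣF_x = 0: no horizontal applied forces, so A_x = 0.

A_x = 0, A_y = 81.78 N, B_y = 318.2 N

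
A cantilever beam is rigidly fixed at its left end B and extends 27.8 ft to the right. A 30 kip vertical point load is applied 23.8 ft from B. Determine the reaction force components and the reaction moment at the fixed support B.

ΣF_x = 0: B_x = 0.
ΣF_y = 0: B_y − 30 = 0 → B_y = 30.00 kip.
ΣM about B: M_B − 30·23.8 = 0 → M_B = 714.0 kip·ft.

B_x = 0, B_y = 30.00 kip, M_B = 714.0 kip·ft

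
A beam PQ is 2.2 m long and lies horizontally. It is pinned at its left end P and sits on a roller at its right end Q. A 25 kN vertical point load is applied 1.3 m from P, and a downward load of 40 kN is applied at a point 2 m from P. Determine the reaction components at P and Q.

P_x = 0, P_y = 13.86 kN, Q_y = 51.14 kN

Moments about P: Q_y·2.2 − 25·1.3 − 40·2 = 0 → Q_y = 112.5/2.2 = 51.1364 ≈ 51.14 kN.
ΣF_y = 0: P_y + 51.1364 − 25 − 40 = 0 → P_y = 13.86 kN.
ΣF_x = 0: no horizontal applied forces, so P_x = 0.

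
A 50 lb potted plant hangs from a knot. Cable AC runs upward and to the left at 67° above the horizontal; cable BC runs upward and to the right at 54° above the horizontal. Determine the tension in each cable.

ΣF_x = 0: −T_AC·cos67° + T_BC·cos54° = 0 → T_BC = 0.664752·T_AC.
ΣF_y = 0: T_AC·sin67° + T_BC·sin54° = 50.
Substitute: T_AC·(0.920505 + 0.664752·0.809017) = 50 → T_AC = 34.2865 ≈ 34.29 lb.
Then T_BC = 0.664752 × 34.2865 = 22.79 lb.

T_AC = 34.29 lb, T_BC = 22.79 lb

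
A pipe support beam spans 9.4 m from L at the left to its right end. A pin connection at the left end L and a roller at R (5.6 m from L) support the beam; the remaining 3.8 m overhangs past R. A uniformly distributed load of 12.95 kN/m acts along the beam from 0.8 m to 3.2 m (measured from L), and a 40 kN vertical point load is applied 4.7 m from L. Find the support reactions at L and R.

L_x = 0, L_y = 26.41 kN, R_y = 44.67 kN

Resultant of the distributed load: 12.95 × 2.4 = 31.08 kN at 2 m from L.
Taking moments about L: R_y·5.6 − (12.95·2.4)·2 − 40·4.7 = 0 → R_y = 250.16/5.6 = 44.6714 ≈ 44.67 kN.
ΣF_y = 0: L_y + 44.6714 − 12.95·2.4 − 40 = 0 → L_y = 26.41 kN.
ΣF_x = 0: no horizontal applied forces, so L_x = 0.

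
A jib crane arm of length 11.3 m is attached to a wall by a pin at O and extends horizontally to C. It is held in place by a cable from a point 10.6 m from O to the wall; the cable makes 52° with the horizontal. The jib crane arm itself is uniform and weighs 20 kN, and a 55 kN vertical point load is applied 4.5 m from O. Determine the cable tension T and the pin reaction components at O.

T = 43.16 kN, O_x = 26.57 kN, O_y = 40.99 kN

ΣM about O: T·sin52°·10.6 − 20·5.65 − 55·4.5 = 0 → T = 360.5/(10.6·0.788011) = 43.1586 ≈ 43.16 kN.
ΣF_x = 0: O_x − T·cos52° = 0 → O_x = 43.1586 × 0.615661 = 26.57 kN.
ΣF_y = 0: O_y + T·sin52° − 20 − 55 = 0 → O_y = 75 − 43.1586 × 0.788011 = 40.99 kN.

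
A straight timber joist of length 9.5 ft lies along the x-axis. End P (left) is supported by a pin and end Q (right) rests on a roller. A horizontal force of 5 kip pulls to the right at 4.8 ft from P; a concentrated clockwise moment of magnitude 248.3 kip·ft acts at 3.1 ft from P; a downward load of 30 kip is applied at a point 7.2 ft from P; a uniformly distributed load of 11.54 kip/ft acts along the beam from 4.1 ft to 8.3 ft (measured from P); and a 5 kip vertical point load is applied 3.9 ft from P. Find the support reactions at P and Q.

Resultant of the distributed load: 11.54 × 4.2 = 48.468 kip at 6.2 ft from P.
ΣM about P: Q_y·9.5 − 248.3 − 30·7.2 − (11.54·4.2)·6.2 − 5·3.9 = 0 → Q_y = 784.3016/9.5 = 82.5581 ≈ 82.56 kip.
ΣF_y = 0: P_y + 82.5581 − 30 − 11.54·4.2 − 5 = 0 → P_y = 0.9099 kip.
ΣF_x = 0: P_x + 5 = 0 → P_x = -5.000 kip.

P_x = -5.000 kip, P_y = 0.9099 kip, Q_y = 82.56 kip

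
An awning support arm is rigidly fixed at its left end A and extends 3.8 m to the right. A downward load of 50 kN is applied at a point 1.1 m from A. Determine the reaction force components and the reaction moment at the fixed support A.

A_x = 0, A_y = 50.00 kN, M_A = 55.00 kN·m

ΣF_x = 0: A_x = 0.
ΣF_y = 0: A_y − 50 = 0 → A_y = 50.00 kN.
ΣM about A: M_A − 50·1.1 = 0 → M_A = 55.00 kN·m.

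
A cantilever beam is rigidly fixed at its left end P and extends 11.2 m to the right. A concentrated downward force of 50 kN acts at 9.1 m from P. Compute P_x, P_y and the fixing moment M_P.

P_x = 0, P_y = 50.00 kN, M_P = 455.0 kN·m

ΣF_x = 0: P_x = 0.
ΣF_y = 0: P_y − 50 = 0 → P_y = 50.00 kN.
ΣM about P: M_P − 50·9.1 = 0 → M_P = 455.0 kN·m.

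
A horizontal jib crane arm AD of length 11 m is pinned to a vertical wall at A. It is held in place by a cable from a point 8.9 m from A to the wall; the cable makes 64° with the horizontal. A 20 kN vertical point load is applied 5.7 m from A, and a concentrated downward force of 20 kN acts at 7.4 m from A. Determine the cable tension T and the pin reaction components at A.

T = 32.75 kN, A_x = 14.36 kN, A_y = 10.56 kN

ΣM about A: T·sin64°·8.9 − 20·5.7 − 20·7.4 = 0 → T = 262/(8.9·0.898794) = 32.753 ≈ 32.75 kN.
ΣF_x = 0: A_x − T·cos64° = 0 → A_x = 32.753 × 0.438371 = 14.36 kN.
ΣF_y = 0: A_y + T·sin64° − 20 − 20 = 0 → A_y = 40 − 32.753 × 0.898794 = 10.56 kN.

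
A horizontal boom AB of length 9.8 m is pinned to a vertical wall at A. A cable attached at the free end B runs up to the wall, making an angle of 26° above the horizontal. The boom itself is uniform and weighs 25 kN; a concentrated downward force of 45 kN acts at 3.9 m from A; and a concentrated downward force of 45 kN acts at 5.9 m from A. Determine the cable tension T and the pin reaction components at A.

ΣM about A: T·sin26°·9.8 − 25·4.9 − 45·3.9 − 45·5.9 = 0 → T = 563.5/(9.8·0.438371) = 131.167 ≈ 131.2 kN.
ΣF_x = 0: A_x − T·cos26° = 0 → A_x = 131.167 × 0.898794 = 117.9 kN.
ΣF_y = 0: A_y + T·sin26° − 25 − 45 − 45 = 0 → A_y = 115 − 131.167 × 0.438371 = 57.50 kN.

T = 131.2 kN, A_x = 117.9 kN, A_y = 57.50 kN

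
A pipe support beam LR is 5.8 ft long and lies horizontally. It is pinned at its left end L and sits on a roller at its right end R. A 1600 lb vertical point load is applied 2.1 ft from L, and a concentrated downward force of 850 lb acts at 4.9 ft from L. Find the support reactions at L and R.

L_x = 0, L_y = 1153 lb, R_y = 1297 lb

ΣM about L: R_y·5.8 − 1600·2.1 − 850·4.9 = 0 → R_y = 7525/5.8 = 1297.41 ≈ 1297 lb.
ΣF_y = 0: L_y + 1297.41 − 1600 − 850 = 0 → L_y = 1153 lb.
ΣF_x = 0: no horizontal applied forces, so L_x = 0.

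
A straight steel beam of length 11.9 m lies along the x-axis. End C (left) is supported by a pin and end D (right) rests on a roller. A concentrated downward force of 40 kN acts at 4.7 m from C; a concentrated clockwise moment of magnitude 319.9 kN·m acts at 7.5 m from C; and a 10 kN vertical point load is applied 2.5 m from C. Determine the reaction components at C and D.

Taking moments about C: D_y·11.9 − 40·4.7 − 319.9 − 10·2.5 = 0 → D_y = 532.9/11.9 = 44.7815 ≈ 44.78 kN.
ΣF_y = 0: C_y + 44.7815 − 40 − 10 = 0 → C_y = 5.218 kN.
ΣF_x = 0: no horizontal applied forces, so C_x = 0.

C_x = 0, C_y = 5.218 kN, D_y = 44.78 kN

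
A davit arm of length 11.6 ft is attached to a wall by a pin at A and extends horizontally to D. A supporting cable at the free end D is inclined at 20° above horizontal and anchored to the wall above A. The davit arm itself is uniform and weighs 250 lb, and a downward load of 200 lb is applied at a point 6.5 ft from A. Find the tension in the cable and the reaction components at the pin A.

T = 693.1 lb, A_x = 651.3 lb, A_y = 212.9 lb

ΣM about A: T·sin20°·11.6 − 250·5.8 − 200·6.5 = 0 → T = 2750/(11.6·0.34202) = 693.144 ≈ 693.1 lb.
ΣF_x = 0: A_x − T·cos20° = 0 → A_x = 693.144 × 0.939693 = 651.3 lb.
ΣF_y = 0: A_y + T·sin20° − 250 − 200 = 0 → A_y = 450 − 693.144 × 0.34202 = 212.9 lb.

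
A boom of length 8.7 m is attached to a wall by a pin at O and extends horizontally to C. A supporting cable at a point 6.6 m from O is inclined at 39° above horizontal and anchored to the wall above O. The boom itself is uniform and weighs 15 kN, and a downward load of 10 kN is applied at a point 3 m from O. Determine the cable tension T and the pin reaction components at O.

T = 22.93 kN, O_x = 17.82 kN, O_y = 10.57 kN

ΣM about O: T·sin39°·6.6 − 15·4.35 − 10·3 = 0 → T = 95.25/(6.6·0.62932) = 22.9324 ≈ 22.93 kN.
ΣF_x = 0: O_x − T·cos39° = 0 → O_x = 22.9324 × 0.777146 = 17.82 kN.
ΣF_y = 0: O_y + T·sin39° − 15 − 10 = 0 → O_y = 25 − 22.9324 × 0.62932 = 10.57 kN.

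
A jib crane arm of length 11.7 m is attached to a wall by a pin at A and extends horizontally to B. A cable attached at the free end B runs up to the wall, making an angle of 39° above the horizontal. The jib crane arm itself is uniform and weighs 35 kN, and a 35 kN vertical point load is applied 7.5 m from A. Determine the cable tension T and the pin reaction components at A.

ΣM about A: T·sin39°·11.7 − 35·5.85 − 35·7.5 = 0 → T = 467.25/(11.7·0.62932) = 63.4588 ≈ 63.46 kN.
ΣF_x = 0: A_x − T·cos39° = 0 → A_x = 63.4588 × 0.777146 = 49.32 kN.
ΣF_y = 0: A_y + T·sin39° − 35 − 35 = 0 → A_y = 70 − 63.4588 × 0.62932 = 30.06 kN.

T = 63.46 kN, A_x = 49.32 kN, A_y = 30.06 kN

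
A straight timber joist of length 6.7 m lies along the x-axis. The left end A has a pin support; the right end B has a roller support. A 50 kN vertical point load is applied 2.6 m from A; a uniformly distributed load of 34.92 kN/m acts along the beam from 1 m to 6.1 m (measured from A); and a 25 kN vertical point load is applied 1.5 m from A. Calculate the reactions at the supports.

A_x = 0, A_y = 133.7 kN, B_y = 119.4 kN

Resultant of the distributed load: 34.92 × 5.1 = 178.092 kN at 3.55 m from A.
ΣM about A: B_y·6.7 − 50·2.6 − (34.92·5.1)·3.55 − 25·1.5 = 0 → B_y = 799.7266/6.7 = 119.362 ≈ 119.4 kN.
ΣF_y = 0: A_y + 119.362 − 50 − 34.92·5.1 − 25 = 0 → A_y = 133.7 kN.
ΣF_x = 0: no horizontal applied forces, so A_x = 0.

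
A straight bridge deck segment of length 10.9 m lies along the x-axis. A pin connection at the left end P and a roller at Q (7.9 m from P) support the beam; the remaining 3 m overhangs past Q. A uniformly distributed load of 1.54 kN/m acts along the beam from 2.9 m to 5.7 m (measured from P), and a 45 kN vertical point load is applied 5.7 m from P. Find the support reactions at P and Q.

P_x = 0, P_y = 14.50 kN, Q_y = 34.82 kN

Resultant of the distributed load: 1.54 × 2.8 = 4.312 kN at 4.3 m from P.
Moments about P: Q_y·7.9 − (1.54·2.8)·4.3 − 45·5.7 = 0 → Q_y = 275.0416/7.9 = 34.8154 ≈ 34.82 kN.
ΣF_y = 0: P_y + 34.8154 − 1.54·2.8 − 45 = 0 → P_y = 14.50 kN.
ΣF_x = 0: no horizontal applied forces, so P_x = 0.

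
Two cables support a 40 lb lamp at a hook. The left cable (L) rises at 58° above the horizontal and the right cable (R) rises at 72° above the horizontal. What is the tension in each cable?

ΣF_x = 0: −T_L·cos58° + T_R·cos72° = 0 → T_R = 1.71485·T_L.
ΣF_y = 0: T_L·sin58° + T_R·sin72° = 40.
Substitute: T_L·(0.848048 + 1.71485·0.951057) = 40 → T_L = 16.1357 ≈ 16.14 lb.
Then T_R = 1.71485 × 16.1357 = 27.67 lb.

T_L = 16.14 lb, T_R = 27.67 lb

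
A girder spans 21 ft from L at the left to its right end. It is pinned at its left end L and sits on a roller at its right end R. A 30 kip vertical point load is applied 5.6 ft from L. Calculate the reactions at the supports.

ΣM about L: R_y·21 − 30·5.6 = 0 → R_y = 168/21 = 8.000 kip.
ΣF_y = 0: L_y + 8 − 30 = 0 → L_y = 22.00 kip.
ΣF_x = 0: no horizontal applied forces, so L_x = 0.

L_x = 0, L_y = 22.00 kip, R_y = 8.000 kip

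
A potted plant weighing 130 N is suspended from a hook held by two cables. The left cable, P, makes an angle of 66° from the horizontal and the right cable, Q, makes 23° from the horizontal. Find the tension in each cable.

T_P = 119.7 N, T_Q = 52.88 N

ΣF_x = 0: −T_P·cos66° + T_Q·cos23° = 0 → T_Q = 0.441863·T_P.
ΣF_y = 0: T_P·sin66° + T_Q·sin23° = 130.
Substitute: T_P·(0.913545 + 0.441863·0.390731) = 130 → T_P = 119.684 ≈ 119.7 N.
Then T_Q = 0.441863 × 119.684 = 52.88 N.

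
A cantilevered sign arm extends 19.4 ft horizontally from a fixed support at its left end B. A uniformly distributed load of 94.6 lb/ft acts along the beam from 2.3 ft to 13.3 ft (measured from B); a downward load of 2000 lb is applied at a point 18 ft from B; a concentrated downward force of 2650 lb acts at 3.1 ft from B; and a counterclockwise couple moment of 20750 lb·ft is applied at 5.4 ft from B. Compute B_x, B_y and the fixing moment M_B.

B_x = 0, B_y = 5691 lb, M_B = 31580 lb·ft

Resultant of the distributed load: 94.6 × 11 = 1040.6 lb at 7.8 ft from B.
ΣF_x = 0: B_x = 0.
ΣF_y = 0: B_y − 94.6·11 − 2000 − 2650 = 0 → B_y = 5691 lb.
ΣM about B: M_B − (94.6·11)·7.8 − 2000·18 − 2650·3.1 + 20750 = 0 → M_B = 31580 lb·ft.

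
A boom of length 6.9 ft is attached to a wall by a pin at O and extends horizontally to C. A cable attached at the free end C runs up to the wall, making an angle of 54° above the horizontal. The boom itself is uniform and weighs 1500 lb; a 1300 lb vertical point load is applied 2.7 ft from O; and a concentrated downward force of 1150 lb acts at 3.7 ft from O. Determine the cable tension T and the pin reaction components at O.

ΣM about O: T·sin54°·6.9 − 1500·3.45 − 1300·2.7 − 1150·3.7 = 0 → T = 12940/(6.9·0.809017) = 2318.08 ≈ 2318 lb.
ΣF_x = 0: O_x − T·cos54° = 0 → O_x = 2318.08 × 0.587785 = 1363 lb.
ΣF_y = 0: O_y + T·sin54° − 1500 − 1300 − 1150 = 0 → O_y = 3950 − 2318.08 × 0.809017 = 2075 lb.

T = 2318 lb, O_x = 1363 lb, O_y = 2075 lb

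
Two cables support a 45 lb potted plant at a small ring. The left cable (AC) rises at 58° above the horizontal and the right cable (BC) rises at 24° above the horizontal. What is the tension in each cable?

ΣF_x = 0: −T_AC·cos58° + T_BC·cos24° = 0 → T_BC = 0.580069·T_AC.
ΣF_y = 0: T_AC·sin58° + T_BC·sin24° = 45.
Substitute: T_AC·(0.848048 + 0.580069·0.406737) = 45 → T_AC = 41.5135 ≈ 41.51 lb.
Then T_BC = 0.580069 × 41.5135 = 24.08 lb.

T_AC = 41.51 lb, T_BC = 24.08 lb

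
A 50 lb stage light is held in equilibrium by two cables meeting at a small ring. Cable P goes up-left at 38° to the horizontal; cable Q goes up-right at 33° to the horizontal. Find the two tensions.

T_P = 44.35 lb, T_Q = 41.67 lb

ΣF_x = 0: −T_P·cos38° + T_Q·cos33° = 0 → T_Q = 0.939595·T_P.
ΣF_y = 0: T_P·sin38° + T_Q·sin33° = 50.
Substitute: T_P·(0.615661 + 0.939595·0.544639) = 50 → T_P = 44.3498 ≈ 44.35 lb.
Then T_Q = 0.939595 × 44.3498 = 41.67 lb.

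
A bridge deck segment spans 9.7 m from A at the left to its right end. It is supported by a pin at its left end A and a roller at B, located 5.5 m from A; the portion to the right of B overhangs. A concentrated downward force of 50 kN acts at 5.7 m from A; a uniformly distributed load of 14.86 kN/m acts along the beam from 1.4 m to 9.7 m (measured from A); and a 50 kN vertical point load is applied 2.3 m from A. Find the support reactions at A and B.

A_x = 0, A_y = 26.15 kN, B_y = 197.2 kN

Resultant of the distributed load: 14.86 × 8.3 = 123.338 kN at 5.55 m from A.
ΣM about A: B_y·5.5 − 50·5.7 − (14.86·8.3)·5.55 − 50·2.3 = 0 → B_y = 1084.5259/5.5 = 197.187 ≈ 197.2 kN.
ΣF_y = 0: A_y + 197.187 − 50 − 14.86·8.3 − 50 = 0 → A_y = 26.15 kN.
ΣF_x = 0: no horizontal applied forces, so A_x = 0.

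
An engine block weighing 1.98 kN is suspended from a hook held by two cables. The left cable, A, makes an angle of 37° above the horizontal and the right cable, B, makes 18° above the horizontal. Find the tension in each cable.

T_A = 2.299 kN, T_B = 1.930 kN

ΣF_x = 0: −T_A·cos37° + T_B·cos18° = 0 → T_B = 0.839735·T_A.
ΣF_y = 0: T_A·sin37° + T_B·sin18° = 1.98.
Substitute: T_A·(0.601815 + 0.839735·0.309017) = 1.98 → T_A = 2.29883 ≈ 2.299 kN.
Then T_B = 0.839735 × 2.29883 = 1.930 kN.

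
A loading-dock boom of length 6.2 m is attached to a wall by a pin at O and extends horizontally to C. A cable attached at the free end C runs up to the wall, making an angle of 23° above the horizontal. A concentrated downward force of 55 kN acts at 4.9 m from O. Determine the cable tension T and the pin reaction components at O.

T = 111.2 kN, O_x = 102.4 kN, O_y = 11.53 kN

ΣM about O: T·sin23°·6.2 − 55·4.9 = 0 → T = 269.5/(6.2·0.390731) = 111.247 ≈ 111.2 kN.
ΣF_x = 0: O_x − T·cos23° = 0 → O_x = 111.247 × 0.920505 = 102.4 kN.
ΣF_y = 0: O_y + T·sin23° − 55 = 0 → O_y = 55 − 111.247 × 0.390731 = 11.53 kN.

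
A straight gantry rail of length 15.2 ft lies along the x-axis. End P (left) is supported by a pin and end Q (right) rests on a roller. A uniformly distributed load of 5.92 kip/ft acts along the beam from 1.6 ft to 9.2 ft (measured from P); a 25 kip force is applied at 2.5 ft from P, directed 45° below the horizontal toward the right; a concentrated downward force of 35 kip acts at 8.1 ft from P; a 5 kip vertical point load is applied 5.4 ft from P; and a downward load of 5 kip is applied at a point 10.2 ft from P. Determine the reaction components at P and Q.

P_x = -17.68 kip, P_y = 65.00 kip, Q_y = 42.67 kip

Resultant of the distributed load: 5.92 × 7.6 = 44.992 kip at 5.4 ft from P.
Moments about P: Q_y·15.2 − (5.92·7.6)·5.4 − 25·sin45°·2.5 − 35·8.1 − 5·5.4 − 5·10.2 = 0 → Q_y = 648.651/15.2 = 42.6744 ≈ 42.67 kip.
ΣF_y = 0: P_y + 42.6744 − 5.92·7.6 − 25·sin45° − 35 − 5 − 5 = 0 → P_y = 65.00 kip.
ΣF_x = 0: P_x + 25·cos45° = 0 → P_x = -17.68 kip.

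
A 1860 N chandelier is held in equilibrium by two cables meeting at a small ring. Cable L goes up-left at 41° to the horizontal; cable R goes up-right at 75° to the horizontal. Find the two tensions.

ΣF_x = 0: −T_L·cos41° + T_R·cos75° = 0 → T_R = 2.91597·T_L.
ΣF_y = 0: T_L·sin41° + T_R·sin75° = 1860.
Substitute: T_L·(0.656059 + 2.91597·0.965926) = 1860 → T_L = 535.611 ≈ 535.6 N.
Then T_R = 2.91597 × 535.611 = 1562 N.

T_L = 535.6 N, T_R = 1562 N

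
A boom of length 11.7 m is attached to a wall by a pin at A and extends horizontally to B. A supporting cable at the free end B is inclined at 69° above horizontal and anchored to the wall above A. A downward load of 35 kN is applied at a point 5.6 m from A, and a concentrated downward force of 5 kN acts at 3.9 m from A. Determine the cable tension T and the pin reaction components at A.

ΣM about A: T·sin69°·11.7 − 35·5.6 − 5·3.9 = 0 → T = 215.5/(11.7·0.93358) = 19.7292 ≈ 19.73 kN.
ΣF_x = 0: A_x − T·cos69° = 0 → A_x = 19.7292 × 0.358368 = 7.070 kN.
ΣF_y = 0: A_y + T·sin69° − 35 − 5 = 0 → A_y = 40 − 19.7292 × 0.93358 = 21.58 kN.

T = 19.73 kN, A_x = 7.070 kN, A_y = 21.58 kN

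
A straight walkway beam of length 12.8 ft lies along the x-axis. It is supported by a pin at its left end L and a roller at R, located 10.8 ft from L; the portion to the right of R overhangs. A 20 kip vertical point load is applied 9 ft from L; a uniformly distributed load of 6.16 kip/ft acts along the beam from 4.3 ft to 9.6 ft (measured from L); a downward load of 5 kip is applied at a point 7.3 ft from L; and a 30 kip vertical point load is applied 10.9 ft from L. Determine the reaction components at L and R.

L_x = 0, L_y = 16.31 kip, R_y = 71.33 kip

Resultant of the distributed load: 6.16 × 5.3 = 32.648 kip at 6.95 ft from L.
ΣM about L: R_y·10.8 − 20·9 − (6.16·5.3)·6.95 − 5·7.3 − 30·10.9 = 0 → R_y = 770.4036/10.8 = 71.3337 ≈ 71.33 kip.
ΣF_y = 0: L_y + 71.3337 − 20 − 6.16·5.3 − 5 − 30 = 0 → L_y = 16.31 kip.
ΣF_x = 0: no horizontal applied forces, so L_x = 0.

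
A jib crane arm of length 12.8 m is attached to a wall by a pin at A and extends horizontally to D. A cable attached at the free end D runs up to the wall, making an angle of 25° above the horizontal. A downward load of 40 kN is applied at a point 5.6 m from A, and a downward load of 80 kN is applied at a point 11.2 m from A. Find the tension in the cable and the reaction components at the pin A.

T = 207.0 kN, A_x = 187.6 kN, A_y = 32.50 kN

ΣM about A: T·sin25°·12.8 − 40·5.6 − 80·11.2 = 0 → T = 1120/(12.8·0.422618) = 207.043 ≈ 207.0 kN.
ΣF_x = 0: A_x − T·cos25° = 0 → A_x = 207.043 × 0.906308 = 187.6 kN.
ΣF_y = 0: A_y + T·sin25° − 40 − 80 = 0 → A_y = 120 − 207.043 × 0.422618 = 32.50 kN.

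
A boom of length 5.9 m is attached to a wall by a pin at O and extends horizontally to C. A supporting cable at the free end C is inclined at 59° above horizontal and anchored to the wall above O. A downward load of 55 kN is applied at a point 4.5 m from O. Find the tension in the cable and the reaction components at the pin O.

ΣM about O: T·sin59°·5.9 − 55·4.5 = 0 → T = 247.5/(5.9·0.857167) = 48.9393 ≈ 48.94 kN.
ΣF_x = 0: O_x − T·cos59° = 0 → O_x = 48.9393 × 0.515038 = 25.21 kN.
ΣF_y = 0: O_y + T·sin59° − 55 = 0 → O_y = 55 − 48.9393 × 0.857167 = 13.05 kN.

T = 48.94 kN, O_x = 25.21 kN, O_y = 13.05 kN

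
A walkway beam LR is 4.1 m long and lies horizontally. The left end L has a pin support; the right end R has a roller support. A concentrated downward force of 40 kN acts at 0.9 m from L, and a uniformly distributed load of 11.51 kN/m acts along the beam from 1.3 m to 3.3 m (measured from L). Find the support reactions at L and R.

L_x = 0, L_y = 41.33 kN, R_y = 21.69 kN

Resultant of the distributed load: 11.51 × 2 = 23.02 kN at 2.3 m from L.
Moments about L: R_y·4.1 − 40·0.9 − (11.51·2)·2.3 = 0 → R_y = 88.946/4.1 = 21.6941 ≈ 21.69 kN.
ΣF_y = 0: L_y + 21.6941 − 40 − 11.51·2 = 0 → L_y = 41.33 kN.
ΣF_x = 0: no horizontal applied forces, so L_x = 0.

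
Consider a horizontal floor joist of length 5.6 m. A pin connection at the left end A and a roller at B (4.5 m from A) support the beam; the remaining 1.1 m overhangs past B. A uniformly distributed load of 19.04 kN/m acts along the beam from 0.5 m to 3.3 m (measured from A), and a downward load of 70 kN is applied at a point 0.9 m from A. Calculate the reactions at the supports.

A_x = 0, A_y = 86.80 kN, B_y = 36.51 kN

Resultant of the distributed load: 19.04 × 2.8 = 53.312 kN at 1.9 m from A.
Taking moments about A: B_y·4.5 − (19.04·2.8)·1.9 − 70·0.9 = 0 → B_y = 164.2928/4.5 = 36.5095 ≈ 36.51 kN.
ΣF_y = 0: A_y + 36.5095 − 19.04·2.8 − 70 = 0 → A_y = 86.80 kN.
ΣF_x = 0: no horizontal applied forces, so A_x = 0.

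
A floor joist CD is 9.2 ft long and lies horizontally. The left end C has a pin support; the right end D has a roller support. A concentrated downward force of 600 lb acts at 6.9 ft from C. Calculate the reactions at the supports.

C_x = 0, C_y = 150.0 lb, D_y = 450.0 lb

Moments about C: D_y·9.2 − 600·6.9 = 0 → D_y = 4140/9.2 = 450.0 lb.
ΣF_y = 0: C_y + 450 − 600 = 0 → C_y = 150.0 lb.
ΣF_x = 0: no horizontal applied forces, so C_x = 0.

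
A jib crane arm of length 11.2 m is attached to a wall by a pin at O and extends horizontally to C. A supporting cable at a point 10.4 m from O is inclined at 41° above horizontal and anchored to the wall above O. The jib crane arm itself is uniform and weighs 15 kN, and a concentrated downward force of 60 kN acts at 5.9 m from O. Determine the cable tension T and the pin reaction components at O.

T = 64.19 kN, O_x = 48.45 kN, O_y = 32.88 kN

ΣM about O: T·sin41°·10.4 − 15·5.6 − 60·5.9 = 0 → T = 438/(10.4·0.656059) = 64.1945 ≈ 64.19 kN.
ΣF_x = 0: O_x − T·cos41° = 0 → O_x = 64.1945 × 0.75471 = 48.45 kN.
ΣF_y = 0: O_y + T·sin41° − 15 − 60 = 0 → O_y = 75 − 64.1945 × 0.656059 = 32.88 kN.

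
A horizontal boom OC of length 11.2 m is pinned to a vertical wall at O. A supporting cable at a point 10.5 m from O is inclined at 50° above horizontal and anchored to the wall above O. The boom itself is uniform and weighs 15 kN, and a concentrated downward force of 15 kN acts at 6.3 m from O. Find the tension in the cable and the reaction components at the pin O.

T = 22.19 kN, O_x = 14.26 kN, O_y = 13.00 kN

ΣM about O: T·sin50°·10.5 − 15·5.6 − 15·6.3 = 0 → T = 178.5/(10.5·0.766044) = 22.1919 ≈ 22.19 kN.
ΣF_x = 0: O_x − T·cos50° = 0 → O_x = 22.1919 × 0.642788 = 14.26 kN.
ΣF_y = 0: O_y + T·sin50° − 15 − 15 = 0 → O_y = 30 − 22.1919 × 0.766044 = 13.00 kN.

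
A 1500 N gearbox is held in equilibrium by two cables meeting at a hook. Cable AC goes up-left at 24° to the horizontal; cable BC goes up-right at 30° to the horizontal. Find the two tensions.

T_AC = 1606 N, T_BC = 1694 N

ΣF_x = 0: −T_AC·cos24° + T_BC·cos30° = 0 → T_BC = 1.05487·T_AC.
ΣF_y = 0: T_AC·sin24° + T_BC·sin30° = 1500.
Substitute: T_AC·(0.406737 + 1.05487·0.5) = 1500 → T_AC = 1605.7 ≈ 1606 N.
Then T_BC = 1.05487 × 1605.7 = 1694 N.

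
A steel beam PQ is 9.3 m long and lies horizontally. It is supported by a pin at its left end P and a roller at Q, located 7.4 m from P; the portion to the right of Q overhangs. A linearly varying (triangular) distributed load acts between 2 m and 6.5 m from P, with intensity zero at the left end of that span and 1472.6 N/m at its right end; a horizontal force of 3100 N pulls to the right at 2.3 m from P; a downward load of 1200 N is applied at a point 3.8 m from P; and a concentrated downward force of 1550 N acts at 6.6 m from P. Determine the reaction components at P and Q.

Resultant of the triangular load: ½ × 1472.6 × 4.5 = 3313.35 N, acting at 5 m from P (one-third of the span from the peak).
ΣM about P: Q_y·7.4 − (½·1472.6·4.5)·5 − 1200·3.8 − 1550·6.6 = 0 → Q_y = 31356.75/7.4 = 4237.4 ≈ 4237 N.
ΣF_y = 0: P_y + 4237.4 − ½·1472.6·4.5 − 1200 − 1550 = 0 → P_y = 1826 N.
ΣF_x = 0: P_x + 3100 = 0 → P_x = -3100 N.

P_x = -3100 N, P_y = 1826 N, Q_y = 4237 N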